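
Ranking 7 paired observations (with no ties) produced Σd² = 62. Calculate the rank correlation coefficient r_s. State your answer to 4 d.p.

-0.1071

ρ = 1 − 6Σd² / [n(n²−1)] = 1 − 6×62 / (7×48)
  = 1 − 372/336 = 1 − 1.10714 ≈ -0.1071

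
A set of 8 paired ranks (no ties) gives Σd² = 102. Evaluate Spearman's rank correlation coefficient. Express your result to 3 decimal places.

-0.214

ρ = 1 − 6Σd² / [n(n²−1)] = 1 − 6×102 / (8×63)
  = 1 − 612/504 = 1 − 1.2143 ≈ -0.214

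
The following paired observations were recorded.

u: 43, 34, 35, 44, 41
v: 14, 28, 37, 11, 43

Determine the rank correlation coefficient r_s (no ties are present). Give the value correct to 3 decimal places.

Rank u: 4, 1, 2, 5, 3
Rank v: 2, 3, 4, 1, 5
d = rank(u) − rank(v): 2, -2, -2, 4, -2; Σd² = 32
ρ = 1 − 6Σd² / [n(n²−1)] = 1 − 6×32 / (5×24) = 1 − 192/120 ≈ -0.600

-0.600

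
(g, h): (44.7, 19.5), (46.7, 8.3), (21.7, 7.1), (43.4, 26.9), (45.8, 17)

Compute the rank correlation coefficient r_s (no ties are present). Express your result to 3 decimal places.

0.000

Rank g: 3, 5, 1, 2, 4
Rank h: 4, 2, 1, 5, 3
d = rank(g) − rank(h): -1, 3, 0, -3, 1; Σd² = 20
ρ = 1 − 6Σd² / [n(n²−1)] = 1 − 6×20 / (5×24) = 1 − 120/120 ≈ 0.000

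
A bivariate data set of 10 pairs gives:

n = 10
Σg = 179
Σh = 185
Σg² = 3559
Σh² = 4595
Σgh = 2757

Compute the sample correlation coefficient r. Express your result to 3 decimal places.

-0.860

r = (nΣgh − ΣgΣh) / √[(nΣg² − (Σg)²)(nΣh² − (Σh)²)]
Numerator: 10×2757 − 179×185 = -5545
Denominator: √[(35590 − 32041)(45950 − 34225)] = √[3549 × 11725] = 6450.7383
r = -5545 / 6450.7383 ≈ -0.860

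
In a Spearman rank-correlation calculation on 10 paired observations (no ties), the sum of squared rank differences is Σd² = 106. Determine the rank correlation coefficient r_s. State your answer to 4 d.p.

0.3576

ρ = 1 − 6Σd² / [n(n²−1)] = 1 − 6×106 / (10×99)
  = 1 − 636/990 = 1 − 0.64242 ≈ 0.3576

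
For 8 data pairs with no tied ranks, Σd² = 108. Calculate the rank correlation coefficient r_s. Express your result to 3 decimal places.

ρ = 1 − 6Σd² / [n(n²−1)] = 1 − 6×108 / (8×63)
  = 1 − 648/504 = 1 − 1.2857 ≈ -0.286

-0.286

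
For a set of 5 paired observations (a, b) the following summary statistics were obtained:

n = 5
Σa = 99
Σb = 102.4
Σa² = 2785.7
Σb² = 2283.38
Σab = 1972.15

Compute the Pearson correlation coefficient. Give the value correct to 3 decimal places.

-0.141

r = (nΣab − ΣaΣb) / √[(nΣa² − (Σa)²)(nΣb² − (Σb)²)]
Numerator: 5×1972.15 − 99×102.4 = -276.85
Denominator: √[(13928.5 − 9801)(11416.9 − 10485.76)] = √[4127.5 × 931.14] = 1960.4286
r = -276.85 / 1960.4286 ≈ -0.141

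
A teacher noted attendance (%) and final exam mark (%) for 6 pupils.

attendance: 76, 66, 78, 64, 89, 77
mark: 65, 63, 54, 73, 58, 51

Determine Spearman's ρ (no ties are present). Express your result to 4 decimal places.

-0.7143

Rank attendance: 3, 2, 5, 1, 6, 4
Rank mark: 5, 4, 2, 6, 3, 1
d = rank(attendance) − rank(mark): -2, -2, 3, -5, 3, 3; Σd² = 60
ρ = 1 − 6Σd² / [n(n²−1)] = 1 − 6×60 / (6×35) = 1 − 360/210 ≈ -0.7143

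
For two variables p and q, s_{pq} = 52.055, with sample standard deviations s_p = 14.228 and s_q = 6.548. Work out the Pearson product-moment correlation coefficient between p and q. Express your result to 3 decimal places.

0.559

r = Cov(p,q) / (s_p · s_q) = 52.055 / (14.228 × 6.548)
  = 52.055 / 93.1649 ≈ 0.559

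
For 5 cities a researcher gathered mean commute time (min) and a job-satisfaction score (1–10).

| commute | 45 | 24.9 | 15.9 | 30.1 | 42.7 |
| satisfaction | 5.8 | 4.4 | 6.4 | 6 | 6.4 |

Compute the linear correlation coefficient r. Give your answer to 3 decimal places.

n = 5, Σx = 158.6, Σy = 29, Σx² = 5627.12, Σy² = 170.92, Σxy = 926.2
nΣxy − ΣxΣy = 4631 − 4599.4 = 31.6
nΣx² − (Σx)² = 28135.6 − 25153.96 = 2981.64; nΣy² − (Σy)² = 854.6 − 841 = 13.6
r = 31.6 / √(2981.64 × 13.6) = 31.6 / 201.3711 ≈ 0.157

0.157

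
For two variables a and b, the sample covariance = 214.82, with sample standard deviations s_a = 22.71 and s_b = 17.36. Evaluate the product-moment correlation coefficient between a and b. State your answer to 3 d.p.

r = Cov(a,b) / (s_a · s_b) = 214.82 / (22.71 × 17.36)
  = 214.82 / 394.2456 ≈ 0.545

0.545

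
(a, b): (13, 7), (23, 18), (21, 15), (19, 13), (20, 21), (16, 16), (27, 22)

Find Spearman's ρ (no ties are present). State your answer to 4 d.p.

0.7500

Rank a: 1, 6, 5, 3, 4, 2, 7
Rank b: 1, 5, 3, 2, 6, 4, 7
d = rank(a) − rank(b): 0, 1, 2, 1, -2, -2, 0; Σd² = 14
ρ = 1 − 6Σd² / [n(n²−1)] = 1 − 6×14 / (7×48) = 1 − 84/336 ≈ 0.7500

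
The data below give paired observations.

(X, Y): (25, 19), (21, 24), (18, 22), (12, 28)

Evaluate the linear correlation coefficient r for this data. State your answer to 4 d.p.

n = 4, ΣX = 76, ΣY = 93, ΣX² = 1534, ΣY² = 2205, ΣXY = 1711
nΣXY − ΣXΣY = 6844 − 7068 = -224
nΣX² − (ΣX)² = 6136 − 5776 = 360; nΣY² − (ΣY)² = 8820 − 8649 = 171
r = -224 / √(360 × 171) = -224 / 248.1129 ≈ -0.9028

-0.9028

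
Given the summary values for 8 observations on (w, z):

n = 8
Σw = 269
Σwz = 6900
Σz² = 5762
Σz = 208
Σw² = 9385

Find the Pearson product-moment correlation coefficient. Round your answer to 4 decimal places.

r = (nΣwz − ΣwΣz) / √[(nΣw² − (Σw)²)(nΣz² − (Σz)²)]
Numerator: 8×6900 − 269×208 = -752
Denominator: √[(75080 − 72361)(46096 − 43264)] = √[2719 × 2832] = 2774.9249
r = -752 / 2774.9249 ≈ -0.2710

-0.2710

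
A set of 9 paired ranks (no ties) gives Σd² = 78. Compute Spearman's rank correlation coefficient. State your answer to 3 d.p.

0.350

ρ = 1 − 6Σd² / [n(n²−1)] = 1 − 6×78 / (9×80)
  = 1 − 468/720 = 1 − 0.6500 ≈ 0.350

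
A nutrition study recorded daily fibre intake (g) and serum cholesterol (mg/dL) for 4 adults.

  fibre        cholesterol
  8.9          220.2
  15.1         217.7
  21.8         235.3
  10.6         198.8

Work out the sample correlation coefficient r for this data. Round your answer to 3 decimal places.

0.729

n = 4, Σx = 56.4, Σy = 872, Σx² = 894.82, Σy² = 190768.86, Σxy = 12483.87
nΣxy − ΣxΣy = 49935.48 − 49180.8 = 754.68
nΣx² − (Σx)² = 3579.28 − 3180.96 = 398.32; nΣy² − (Σy)² = 763075.44 − 760384 = 2691.44
r = 754.68 / √(398.32 × 2691.44) = 754.68 / 1035.4006 ≈ 0.729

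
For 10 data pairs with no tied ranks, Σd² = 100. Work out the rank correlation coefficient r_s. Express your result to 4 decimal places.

0.3939

ρ = 1 − 6Σd² / [n(n²−1)] = 1 − 6×100 / (10×99)
  = 1 − 600/990 = 1 − 0.60606 ≈ 0.3939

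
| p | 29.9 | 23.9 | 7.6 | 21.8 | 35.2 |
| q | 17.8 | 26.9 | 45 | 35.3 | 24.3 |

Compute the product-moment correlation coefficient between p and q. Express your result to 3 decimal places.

-0.897

n = 5, Σp = 118.4, Σq = 149.3, Σp² = 3237.26, Σq² = 4902.03, Σpq = 3142.03
nΣpq − ΣpΣq = 15710.15 − 17677.12 = -1966.97
nΣp² − (Σp)² = 16186.3 − 14018.56 = 2167.74; nΣq² − (Σq)² = 24510.15 − 22290.49 = 2219.66
r = -1966.97 / √(2167.74 × 2219.66) = -1966.97 / 2193.5464 ≈ -0.897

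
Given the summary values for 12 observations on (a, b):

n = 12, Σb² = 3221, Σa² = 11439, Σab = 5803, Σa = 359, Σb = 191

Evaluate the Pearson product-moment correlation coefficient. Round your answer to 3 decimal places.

r = (nΣab − ΣaΣb) / √[(nΣa² − (Σa)²)(nΣb² − (Σb)²)]
Numerator: 12×5803 − 359×191 = 1067
Denominator: √[(137268 − 128881)(38652 − 36481)] = √[8387 × 2171] = 4267.1041
r = 1067 / 4267.1041 ≈ 0.250

0.250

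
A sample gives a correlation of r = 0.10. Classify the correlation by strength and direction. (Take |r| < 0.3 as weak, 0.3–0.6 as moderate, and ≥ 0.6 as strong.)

weak positive

r = 0.10 > 0 so the relationship is positive.
|r| = 0.10, which falls in the weak range.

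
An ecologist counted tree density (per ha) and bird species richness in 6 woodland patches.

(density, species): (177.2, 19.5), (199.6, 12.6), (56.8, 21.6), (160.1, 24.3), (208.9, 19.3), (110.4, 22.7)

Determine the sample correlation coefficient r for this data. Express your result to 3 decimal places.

-0.531

n = 6, Σx = 913, Σy = 120, Σx² = 155925.62, Σy² = 2483.84, Σxy = 17625.52
nΣxy − ΣxΣy = 105753.12 − 109560 = -3806.88
nΣx² − (Σx)² = 935553.72 − 833569 = 101984.72; nΣy² − (Σy)² = 14903.04 − 14400 = 503.04
r = -3806.88 / √(101984.72 × 503.04) = -3806.88 / 7162.5689 ≈ -0.531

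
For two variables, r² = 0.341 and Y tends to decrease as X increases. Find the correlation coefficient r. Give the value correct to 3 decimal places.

|r| = √0.341 = 0.584
The association is negative, so r = −0.584.

-0.584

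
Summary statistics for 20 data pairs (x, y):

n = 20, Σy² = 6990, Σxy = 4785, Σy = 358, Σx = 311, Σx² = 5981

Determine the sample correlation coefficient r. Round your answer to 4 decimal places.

r = (nΣxy − ΣxΣy) / √[(nΣx² − (Σx)²)(nΣy² − (Σy)²)]
Numerator: 20×4785 − 311×358 = -15638
Denominator: √[(119620 − 96721)(139800 − 128164)] = √[22899 × 11636] = 16323.3809
r = -15638 / 16323.3809 ≈ -0.9580

-0.9580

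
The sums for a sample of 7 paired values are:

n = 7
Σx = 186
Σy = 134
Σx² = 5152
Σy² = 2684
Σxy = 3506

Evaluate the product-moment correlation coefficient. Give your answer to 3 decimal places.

-0.346

r = (nΣxy − ΣxΣy) / √[(nΣx² − (Σx)²)(nΣy² − (Σy)²)]
Numerator: 7×3506 − 186×134 = -382
Denominator: √[(36064 − 34596)(18788 − 17956)] = √[1468 × 832] = 1105.1588
r = -382 / 1105.1588 ≈ -0.346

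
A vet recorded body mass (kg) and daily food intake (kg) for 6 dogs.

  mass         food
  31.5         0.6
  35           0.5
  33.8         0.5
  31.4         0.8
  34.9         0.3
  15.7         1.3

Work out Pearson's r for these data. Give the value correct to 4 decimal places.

-0.9484

n = 6, Σx = 182.3, Σy = 4, Σx² = 5810.15, Σy² = 3.28, Σxy = 109.3
nΣxy − ΣxΣy = 655.8 − 729.2 = -73.4
nΣx² − (Σx)² = 34860.9 − 33233.29 = 1627.61; nΣy² − (Σy)² = 19.68 − 16 = 3.68
r = -73.4 / √(1627.61 × 3.68) = -73.4 / 77.3925 ≈ -0.9484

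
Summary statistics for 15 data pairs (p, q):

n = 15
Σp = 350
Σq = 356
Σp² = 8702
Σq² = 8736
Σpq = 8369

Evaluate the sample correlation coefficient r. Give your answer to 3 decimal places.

r = (nΣpq − ΣpΣq) / √[(nΣp² − (Σp)²)(nΣq² − (Σq)²)]
Numerator: 15×8369 − 350×356 = 935
Denominator: √[(130530 − 122500)(131040 − 126736)] = √[8030 × 4304] = 5878.8706
r = 935 / 5878.8706 ≈ 0.159

0.159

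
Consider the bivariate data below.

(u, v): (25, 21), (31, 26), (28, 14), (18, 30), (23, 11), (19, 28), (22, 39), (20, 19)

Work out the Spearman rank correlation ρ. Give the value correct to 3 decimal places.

Rank u: 6, 8, 7, 1, 5, 2, 4, 3
Rank v: 4, 5, 2, 7, 1, 6, 8, 3
d = rank(u) − rank(v): 2, 3, 5, -6, 4, -4, -4, 0; Σd² = 122
ρ = 1 − 6Σd² / [n(n²−1)] = 1 − 6×122 / (8×63) = 1 − 732/504 ≈ -0.452

-0.452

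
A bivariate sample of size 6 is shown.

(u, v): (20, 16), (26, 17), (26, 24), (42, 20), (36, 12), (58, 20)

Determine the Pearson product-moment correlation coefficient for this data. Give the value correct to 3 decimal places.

0.137

n = 6, Σu = 208, Σv = 109, Σu² = 8176, Σv² = 2065, Σuv = 3818
nΣuv − ΣuΣv = 22908 − 22672 = 236
nΣu² − (Σu)² = 49056 − 43264 = 5792; nΣv² − (Σv)² = 12390 − 11881 = 509
r = 236 / √(5792 × 509) = 236 / 1717.0114 ≈ 0.137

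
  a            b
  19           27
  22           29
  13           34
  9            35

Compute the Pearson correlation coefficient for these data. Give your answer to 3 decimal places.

-0.896

n = 4, Σa = 63, Σb = 125, Σa² = 1095, Σb² = 3951, Σab = 1908
nΣab − ΣaΣb = 7632 − 7875 = -243
nΣa² − (Σa)² = 4380 − 3969 = 411; nΣb² − (Σb)² = 15804 − 15625 = 179
r = -243 / √(411 × 179) = -243 / 271.2361 ≈ -0.896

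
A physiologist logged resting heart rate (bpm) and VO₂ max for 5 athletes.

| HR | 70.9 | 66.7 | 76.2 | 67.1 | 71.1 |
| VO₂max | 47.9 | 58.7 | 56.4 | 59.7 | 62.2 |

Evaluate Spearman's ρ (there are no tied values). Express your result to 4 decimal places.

Rank HR: 3, 1, 5, 2, 4
Rank VO₂max: 1, 3, 2, 4, 5
d = rank(HR) − rank(VO₂max): 2, -2, 3, -2, -1; Σd² = 22
ρ = 1 − 6Σd² / [n(n²−1)] = 1 − 6×22 / (5×24) = 1 − 132/120 ≈ -0.1000

-0.1000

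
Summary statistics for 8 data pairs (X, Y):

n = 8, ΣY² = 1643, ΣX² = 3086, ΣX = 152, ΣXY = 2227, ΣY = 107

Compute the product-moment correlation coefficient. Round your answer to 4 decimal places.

r = (nΣXY − ΣXΣY) / √[(nΣX² − (ΣX)²)(nΣY² − (ΣY)²)]
Numerator: 8×2227 − 152×107 = 1552
Denominator: √[(24688 − 23104)(13144 − 11449)] = √[1584 × 1695] = 1638.5603
r = 1552 / 1638.5603 ≈ 0.9472

0.9472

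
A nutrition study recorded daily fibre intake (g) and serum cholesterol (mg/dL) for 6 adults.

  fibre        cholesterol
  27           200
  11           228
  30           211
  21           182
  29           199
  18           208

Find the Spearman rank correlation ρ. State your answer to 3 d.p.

-0.257

Rank fibre: 4, 1, 6, 3, 5, 2
Rank cholesterol: 3, 6, 5, 1, 2, 4
d = rank(fibre) − rank(cholesterol): 1, -5, 1, 2, 3, -2; Σd² = 44
ρ = 1 − 6Σd² / [n(n²−1)] = 1 − 6×44 / (6×35) = 1 − 264/210 ≈ -0.257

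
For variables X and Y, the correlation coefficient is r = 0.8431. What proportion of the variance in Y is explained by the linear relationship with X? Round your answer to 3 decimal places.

r² = (0.8431)² = 0.711

0.711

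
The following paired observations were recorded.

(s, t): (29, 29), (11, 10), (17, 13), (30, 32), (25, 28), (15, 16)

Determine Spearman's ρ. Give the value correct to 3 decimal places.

Rank s: 5, 1, 3, 6, 4, 2
Rank t: 5, 1, 2, 6, 4, 3
d = rank(s) − rank(t): 0, 0, 1, 0, 0, -1; Σd² = 2
ρ = 1 − 6Σd² / [n(n²−1)] = 1 − 6×2 / (6×35) = 1 − 12/210 ≈ 0.943

0.943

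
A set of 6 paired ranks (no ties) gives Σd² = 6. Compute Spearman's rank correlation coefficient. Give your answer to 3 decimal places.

0.829

ρ = 1 − 6Σd² / [n(n²−1)] = 1 − 6×6 / (6×35)
  = 1 − 36/210 = 1 − 0.1714 ≈ 0.829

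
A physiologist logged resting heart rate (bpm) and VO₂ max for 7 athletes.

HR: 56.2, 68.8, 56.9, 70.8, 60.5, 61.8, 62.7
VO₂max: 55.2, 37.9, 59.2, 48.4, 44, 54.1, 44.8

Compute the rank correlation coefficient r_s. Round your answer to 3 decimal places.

Rank HR: 1, 6, 2, 7, 3, 4, 5
Rank VO₂max: 6, 1, 7, 4, 2, 5, 3
d = rank(HR) − rank(VO₂max): -5, 5, -5, 3, 1, -1, 2; Σd² = 90
ρ = 1 − 6Σd² / [n(n²−1)] = 1 − 6×90 / (7×48) = 1 − 540/336 ≈ -0.607

-0.607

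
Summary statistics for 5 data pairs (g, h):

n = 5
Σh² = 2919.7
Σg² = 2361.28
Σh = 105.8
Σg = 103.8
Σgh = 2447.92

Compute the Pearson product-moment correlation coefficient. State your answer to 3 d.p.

0.671

r = (nΣgh − ΣgΣh) / √[(nΣg² − (Σg)²)(nΣh² − (Σh)²)]
Numerator: 5×2447.92 − 103.8×105.8 = 1257.56
Denominator: √[(11806.4 − 10774.44)(14598.5 − 11193.64)] = √[1031.96 × 3404.86] = 1874.4811
r = 1257.56 / 1874.4811 ≈ 0.671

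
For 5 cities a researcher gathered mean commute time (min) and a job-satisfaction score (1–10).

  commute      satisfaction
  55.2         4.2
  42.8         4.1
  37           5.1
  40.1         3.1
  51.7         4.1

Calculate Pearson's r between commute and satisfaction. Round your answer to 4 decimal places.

-0.0962

n = 5, Σx = 226.8, Σy = 20.6, Σx² = 10528.78, Σy² = 86.88, Σxy = 932.3
nΣxy − ΣxΣy = 4661.5 − 4672.08 = -10.58
nΣx² − (Σx)² = 52643.9 − 51438.24 = 1205.66; nΣy² − (Σy)² = 434.4 − 424.36 = 10.04
r = -10.58 / √(1205.66 × 10.04) = -10.58 / 110.0219 ≈ -0.0962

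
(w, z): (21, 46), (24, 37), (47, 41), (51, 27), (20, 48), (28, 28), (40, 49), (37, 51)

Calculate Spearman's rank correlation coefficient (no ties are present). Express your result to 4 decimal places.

Rank w: 2, 3, 7, 8, 1, 4, 6, 5
Rank z: 5, 3, 4, 1, 6, 2, 7, 8
d = rank(w) − rank(z): -3, 0, 3, 7, -5, 2, -1, -3; Σd² = 106
ρ = 1 − 6Σd² / [n(n²−1)] = 1 − 6×106 / (8×63) = 1 − 636/504 ≈ -0.2619

-0.2619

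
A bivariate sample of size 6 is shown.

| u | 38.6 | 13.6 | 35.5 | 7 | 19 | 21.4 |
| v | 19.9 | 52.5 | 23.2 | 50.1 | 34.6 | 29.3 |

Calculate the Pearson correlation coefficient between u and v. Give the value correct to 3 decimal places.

n = 6, Σu = 135.1, Σv = 209.6, Σu² = 3803.13, Σv² = 8256.16, Σuv = 3940.86
nΣuv − ΣuΣv = 23645.16 − 28316.96 = -4671.8
nΣu² − (Σu)² = 22818.78 − 18252.01 = 4566.77; nΣv² − (Σv)² = 49536.96 − 43932.16 = 5604.8
r = -4671.8 / √(4566.77 × 5604.8) = -4671.8 / 5059.2324 ≈ -0.923

-0.923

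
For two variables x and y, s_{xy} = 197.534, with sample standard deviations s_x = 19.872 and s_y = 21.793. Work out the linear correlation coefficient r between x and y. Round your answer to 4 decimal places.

r = Cov(x,y) / (s_x · s_y) = 197.534 / (19.872 × 21.793)
  = 197.534 / 433.0705 ≈ 0.4561

0.4561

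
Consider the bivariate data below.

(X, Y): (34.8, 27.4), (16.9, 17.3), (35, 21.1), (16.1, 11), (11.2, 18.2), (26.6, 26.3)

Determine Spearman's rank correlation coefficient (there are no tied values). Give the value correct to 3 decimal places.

Rank X: 5, 3, 6, 2, 1, 4
Rank Y: 6, 2, 4, 1, 3, 5
d = rank(X) − rank(Y): -1, 1, 2, 1, -2, -1; Σd² = 12
ρ = 1 − 6Σd² / [n(n²−1)] = 1 − 6×12 / (6×35) = 1 − 72/210 ≈ 0.657

0.657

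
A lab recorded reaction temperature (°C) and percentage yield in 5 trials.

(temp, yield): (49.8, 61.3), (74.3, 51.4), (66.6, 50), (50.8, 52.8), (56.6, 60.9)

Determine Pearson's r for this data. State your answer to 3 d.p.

-0.647

n = 5, Σx = 298.1, Σy = 276.4, Σx² = 18220.29, Σy² = 15396.3, Σxy = 16330.94
nΣxy − ΣxΣy = 81654.7 − 82394.84 = -740.14
nΣx² − (Σx)² = 91101.45 − 88863.61 = 2237.84; nΣy² − (Σy)² = 76981.5 − 76396.96 = 584.54
r = -740.14 / √(2237.84 × 584.54) = -740.14 / 1143.7251 ≈ -0.647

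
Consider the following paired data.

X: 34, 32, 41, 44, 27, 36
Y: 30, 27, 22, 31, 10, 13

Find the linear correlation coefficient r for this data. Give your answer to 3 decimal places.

0.528

n = 6, ΣX = 214, ΣY = 133, ΣX² = 7822, ΣY² = 3343, ΣXY = 4888
nΣXY − ΣXΣY = 29328 − 28462 = 866
nΣX² − (ΣX)² = 46932 − 45796 = 1136; nΣY² − (ΣY)² = 20058 − 17689 = 2369
r = 866 / √(1136 × 2369) = 866 / 1640.4829 ≈ 0.528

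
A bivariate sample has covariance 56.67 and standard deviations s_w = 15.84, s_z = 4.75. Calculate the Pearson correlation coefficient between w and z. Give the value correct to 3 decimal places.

r = Cov(w,z) / (s_w · s_z) = 56.67 / (15.84 × 4.75)
  = 56.67 / 75.2400 ≈ 0.753

0.753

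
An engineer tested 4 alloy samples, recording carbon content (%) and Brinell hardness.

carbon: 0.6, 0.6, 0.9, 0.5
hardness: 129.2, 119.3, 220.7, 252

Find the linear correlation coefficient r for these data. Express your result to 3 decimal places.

n = 4, Σx = 2.6, Σy = 721.2, Σx² = 1.78, Σy² = 143137.62, Σxy = 473.73
nΣxy − ΣxΣy = 1894.92 − 1875.12 = 19.8
nΣx² − (Σx)² = 7.12 − 6.76 = 0.36; nΣy² − (Σy)² = 572550.48 − 520129.44 = 52421.04
r = 19.8 / √(0.36 × 52421.04) = 19.8 / 137.3738 ≈ 0.144

0.144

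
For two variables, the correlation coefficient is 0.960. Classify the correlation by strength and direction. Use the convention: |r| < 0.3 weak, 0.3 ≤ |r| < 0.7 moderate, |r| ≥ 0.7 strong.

strong positive

r = 0.960 > 0 so the relationship is positive.
|r| = 0.960, which falls in the strong range.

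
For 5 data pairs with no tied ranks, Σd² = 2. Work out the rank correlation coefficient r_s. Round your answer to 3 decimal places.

ρ = 1 − 6Σd² / [n(n²−1)] = 1 − 6×2 / (5×24)
  = 1 − 12/120 = 1 − 0.1000 ≈ 0.900

0.900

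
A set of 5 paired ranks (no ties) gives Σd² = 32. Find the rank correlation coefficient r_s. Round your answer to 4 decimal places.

ρ = 1 − 6Σd² / [n(n²−1)] = 1 − 6×32 / (5×24)
  = 1 − 192/120 = 1 − 1.60000 ≈ -0.6000

-0.6000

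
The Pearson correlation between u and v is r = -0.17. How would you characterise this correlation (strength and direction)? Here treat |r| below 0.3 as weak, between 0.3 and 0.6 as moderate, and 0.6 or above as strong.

weak negative

r = -0.17 < 0 so the relationship is negative.
|r| = 0.17, which falls in the weak range.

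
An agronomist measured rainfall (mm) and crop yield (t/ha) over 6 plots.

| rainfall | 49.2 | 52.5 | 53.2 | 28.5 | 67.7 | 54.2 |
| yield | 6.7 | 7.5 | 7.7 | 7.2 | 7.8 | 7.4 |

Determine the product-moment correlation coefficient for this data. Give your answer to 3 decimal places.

0.525

n = 6, Σx = 305.3, Σy = 44.3, Σx² = 16340.31, Σy² = 327.87, Σxy = 2267.37
nΣxy − ΣxΣy = 13604.22 − 13524.79 = 79.43
nΣx² − (Σx)² = 98041.86 − 93208.09 = 4833.77; nΣy² − (Σy)² = 1967.22 − 1962.49 = 4.73
r = 79.43 / √(4833.77 × 4.73) = 79.43 / 151.2076 ≈ 0.525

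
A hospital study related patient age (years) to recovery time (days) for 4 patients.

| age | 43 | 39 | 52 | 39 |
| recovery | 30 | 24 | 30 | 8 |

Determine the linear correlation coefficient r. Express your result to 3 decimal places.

n = 4, Σx = 173, Σy = 92, Σx² = 7595, Σy² = 2440, Σxy = 4098
nΣxy − ΣxΣy = 16392 − 15916 = 476
nΣx² − (Σx)² = 30380 − 29929 = 451; nΣy² − (Σy)² = 9760 − 8464 = 1296
r = 476 / √(451 × 1296) = 476 / 764.5234 ≈ 0.623

0.623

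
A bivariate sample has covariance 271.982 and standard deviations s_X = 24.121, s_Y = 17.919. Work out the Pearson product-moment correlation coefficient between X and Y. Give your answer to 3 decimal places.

0.629

r = Cov(X,Y) / (s_X · s_Y) = 271.982 / (24.121 × 17.919)
  = 271.982 / 432.2242 ≈ 0.629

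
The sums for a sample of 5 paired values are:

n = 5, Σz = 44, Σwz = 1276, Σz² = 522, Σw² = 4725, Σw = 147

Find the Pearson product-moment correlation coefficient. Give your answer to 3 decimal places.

-0.075

r = (nΣwz − ΣwΣz) / √[(nΣw² − (Σw)²)(nΣz² − (Σz)²)]
Numerator: 5×1276 − 147×44 = -88
Denominator: √[(23625 − 21609)(2610 − 1936)] = √[2016 × 674] = 1165.6689
r = -88 / 1165.6689 ≈ -0.075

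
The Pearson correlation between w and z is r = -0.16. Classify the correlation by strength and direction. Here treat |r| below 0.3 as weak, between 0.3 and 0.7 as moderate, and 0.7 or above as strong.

weak negative

r = -0.16 < 0 so the relationship is negative.
|r| = 0.16, which falls in the weak range.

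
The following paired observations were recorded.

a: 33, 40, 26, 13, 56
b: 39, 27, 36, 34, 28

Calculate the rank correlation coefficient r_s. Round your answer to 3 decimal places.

-0.500

Rank a: 3, 4, 2, 1, 5
Rank b: 5, 1, 4, 3, 2
d = rank(a) − rank(b): -2, 3, -2, -2, 3; Σd² = 30
ρ = 1 − 6Σd² / [n(n²−1)] = 1 − 6×30 / (5×24) = 1 − 180/120 ≈ -0.500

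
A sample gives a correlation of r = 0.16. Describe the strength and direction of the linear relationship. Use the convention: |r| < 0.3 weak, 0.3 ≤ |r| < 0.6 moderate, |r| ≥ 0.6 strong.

r = 0.16 > 0 so the relationship is positive.
|r| = 0.16, which falls in the weak range.

weak positive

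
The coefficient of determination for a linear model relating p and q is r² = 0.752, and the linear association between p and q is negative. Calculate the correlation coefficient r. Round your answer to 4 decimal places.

|r| = √0.752 = 0.8672
The association is negative, so r = −0.8672.

-0.8672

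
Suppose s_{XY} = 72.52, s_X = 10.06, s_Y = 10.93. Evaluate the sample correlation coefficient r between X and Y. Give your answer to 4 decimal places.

0.6595

r = Cov(X,Y) / (s_X · s_Y) = 72.52 / (10.06 × 10.93)
  = 72.52 / 109.9558 ≈ 0.6595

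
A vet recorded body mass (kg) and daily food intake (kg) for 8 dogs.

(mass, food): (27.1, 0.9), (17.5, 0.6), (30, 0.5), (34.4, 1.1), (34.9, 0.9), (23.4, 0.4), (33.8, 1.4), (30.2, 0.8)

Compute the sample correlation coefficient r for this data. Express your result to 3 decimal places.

0.658

n = 8, Σx = 231.3, Σy = 6.6, Σx² = 6944.07, Σy² = 6.2, Σxy = 199.98
nΣxy − ΣxΣy = 1599.84 − 1526.58 = 73.26
nΣx² − (Σx)² = 55552.56 − 53499.69 = 2052.87; nΣy² − (Σy)² = 49.6 − 43.56 = 6.04
r = 73.26 / √(2052.87 × 6.04) = 73.26 / 111.3523 ≈ 0.658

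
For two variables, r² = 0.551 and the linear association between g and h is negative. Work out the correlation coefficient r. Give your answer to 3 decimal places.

-0.742

|r| = √0.551 = 0.742
The association is negative, so r = −0.742.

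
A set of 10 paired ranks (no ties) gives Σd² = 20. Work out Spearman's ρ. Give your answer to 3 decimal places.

0.879

ρ = 1 − 6Σd² / [n(n²−1)] = 1 − 6×20 / (10×99)
  = 1 − 120/990 = 1 − 0.1212 ≈ 0.879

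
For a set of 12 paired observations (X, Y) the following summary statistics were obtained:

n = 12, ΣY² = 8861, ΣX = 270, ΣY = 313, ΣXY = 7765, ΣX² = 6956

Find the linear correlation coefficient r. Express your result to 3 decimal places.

0.922

r = (nΣXY − ΣXΣY) / √[(nΣX² − (ΣX)²)(nΣY² − (ΣY)²)]
Numerator: 12×7765 − 270×313 = 8670
Denominator: √[(83472 − 72900)(106332 − 97969)] = √[10572 × 8363] = 9402.8525
r = 8670 / 9402.8525 ≈ 0.922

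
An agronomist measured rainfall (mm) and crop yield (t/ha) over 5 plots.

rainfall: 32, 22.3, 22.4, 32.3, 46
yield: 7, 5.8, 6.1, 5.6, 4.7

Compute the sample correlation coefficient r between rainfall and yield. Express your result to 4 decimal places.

-0.5609

n = 5, Σx = 155, Σy = 29.2, Σx² = 5182.34, Σy² = 173.3, Σxy = 887.06
nΣxy − ΣxΣy = 4435.3 − 4526 = -90.7
nΣx² − (Σx)² = 25911.7 − 24025 = 1886.7; nΣy² − (Σy)² = 866.5 − 852.64 = 13.86
r = -90.7 / √(1886.7 × 13.86) = -90.7 / 161.7086 ≈ -0.5609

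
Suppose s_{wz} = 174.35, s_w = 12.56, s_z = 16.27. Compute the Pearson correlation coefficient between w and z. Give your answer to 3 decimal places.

r = Cov(w,z) / (s_w · s_z) = 174.35 / (12.56 × 16.27)
  = 174.35 / 204.3512 ≈ 0.853

0.853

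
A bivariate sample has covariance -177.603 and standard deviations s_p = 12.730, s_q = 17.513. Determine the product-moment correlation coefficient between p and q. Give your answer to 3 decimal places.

r = Cov(p,q) / (s_p · s_q) = -177.603 / (12.730 × 17.513)
  = -177.603 / 222.9405 ≈ -0.797

-0.797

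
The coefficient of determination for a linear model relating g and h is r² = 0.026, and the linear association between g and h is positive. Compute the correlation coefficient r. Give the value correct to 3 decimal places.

0.161

|r| = √0.026 = 0.161
The association is positive, so r = 0.161.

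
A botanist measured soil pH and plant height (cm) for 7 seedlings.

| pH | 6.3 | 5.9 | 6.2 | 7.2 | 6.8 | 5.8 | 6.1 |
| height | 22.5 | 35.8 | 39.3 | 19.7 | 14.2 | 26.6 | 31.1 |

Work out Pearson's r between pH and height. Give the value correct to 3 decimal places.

n = 7, Σx = 44.3, Σy = 189.2, Σx² = 281.87, Σy² = 5596.88, Σxy = 1179.02
nΣxy − ΣxΣy = 8253.14 − 8381.56 = -128.42
nΣx² − (Σx)² = 1973.09 − 1962.49 = 10.6; nΣy² − (Σy)² = 39178.16 − 35796.64 = 3381.52
r = -128.42 / √(10.6 × 3381.52) = -128.42 / 189.3254 ≈ -0.678

-0.678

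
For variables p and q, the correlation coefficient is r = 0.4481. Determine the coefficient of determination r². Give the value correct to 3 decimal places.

r² = (0.4481)² = 0.201

0.201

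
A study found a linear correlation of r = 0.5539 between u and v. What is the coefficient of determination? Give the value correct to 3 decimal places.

r² = (0.5539)² = 0.307

0.307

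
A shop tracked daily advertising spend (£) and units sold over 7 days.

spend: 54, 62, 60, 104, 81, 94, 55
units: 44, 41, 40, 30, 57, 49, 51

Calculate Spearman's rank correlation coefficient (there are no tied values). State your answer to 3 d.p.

Rank spend: 1, 4, 3, 7, 5, 6, 2
Rank units: 4, 3, 2, 1, 7, 5, 6
d = rank(spend) − rank(units): -3, 1, 1, 6, -2, 1, -4; Σd² = 68
ρ = 1 − 6Σd² / [n(n²−1)] = 1 − 6×68 / (7×48) = 1 − 408/336 ≈ -0.214

-0.214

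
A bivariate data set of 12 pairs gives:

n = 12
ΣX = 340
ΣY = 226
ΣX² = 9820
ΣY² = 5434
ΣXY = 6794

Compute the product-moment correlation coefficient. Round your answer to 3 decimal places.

0.833

r = (nΣXY − ΣXΣY) / √[(nΣX² − (ΣX)²)(nΣY² − (ΣY)²)]
Numerator: 12×6794 − 340×226 = 4688
Denominator: √[(117840 − 115600)(65208 − 51076)] = √[2240 × 14132] = 5626.3381
r = 4688 / 5626.3381 ≈ 0.833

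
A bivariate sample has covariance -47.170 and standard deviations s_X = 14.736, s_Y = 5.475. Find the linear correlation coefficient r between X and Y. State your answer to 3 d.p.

-0.585

r = Cov(X,Y) / (s_X · s_Y) = -47.170 / (14.736 × 5.475)
  = -47.170 / 80.6796 ≈ -0.585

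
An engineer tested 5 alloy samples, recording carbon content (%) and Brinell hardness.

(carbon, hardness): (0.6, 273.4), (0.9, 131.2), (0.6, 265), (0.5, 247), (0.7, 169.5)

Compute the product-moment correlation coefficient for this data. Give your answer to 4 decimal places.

n = 5, Σx = 3.3, Σy = 1086.1, Σx² = 2.27, Σy² = 251925.25, Σxy = 683.27
nΣxy − ΣxΣy = 3416.35 − 3584.13 = -167.78
nΣx² − (Σx)² = 11.35 − 10.89 = 0.46; nΣy² − (Σy)² = 1259626.25 − 1179613.21 = 80013.04
r = -167.78 / √(0.46 × 80013.04) = -167.78 / 191.8489 ≈ -0.8745

-0.8745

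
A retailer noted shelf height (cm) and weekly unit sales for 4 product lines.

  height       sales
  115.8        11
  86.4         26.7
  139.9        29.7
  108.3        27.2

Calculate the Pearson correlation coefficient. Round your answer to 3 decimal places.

0.052

n = 4, Σx = 450.4, Σy = 94.6, Σx² = 52175.5, Σy² = 2455.82, Σxy = 10681.47
nΣxy − ΣxΣy = 42725.88 − 42607.84 = 118.04
nΣx² − (Σx)² = 208702 − 202860.16 = 5841.84; nΣy² − (Σy)² = 9823.28 − 8949.16 = 874.12
r = 118.04 / √(5841.84 × 874.12) = 118.04 / 2259.7498 ≈ 0.052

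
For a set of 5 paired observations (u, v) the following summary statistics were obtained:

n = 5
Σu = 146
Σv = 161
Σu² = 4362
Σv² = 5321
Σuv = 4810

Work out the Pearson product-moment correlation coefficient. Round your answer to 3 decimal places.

r = (nΣuv − ΣuΣv) / √[(nΣu² − (Σu)²)(nΣv² − (Σv)²)]
Numerator: 5×4810 − 146×161 = 544
Denominator: √[(21810 − 21316)(26605 − 25921)] = √[494 × 684] = 581.2882
r = 544 / 581.2882 ≈ 0.936

0.936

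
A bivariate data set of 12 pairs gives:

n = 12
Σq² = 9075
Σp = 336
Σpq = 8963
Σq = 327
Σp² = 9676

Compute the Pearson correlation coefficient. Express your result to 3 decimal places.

-0.920

r = (nΣpq − ΣpΣq) / √[(nΣp² − (Σp)²)(nΣq² − (Σq)²)]
Numerator: 12×8963 − 336×327 = -2316
Denominator: √[(116112 − 112896)(108900 − 106929)] = √[3216 × 1971] = 2517.6847
r = -2316 / 2517.6847 ≈ -0.920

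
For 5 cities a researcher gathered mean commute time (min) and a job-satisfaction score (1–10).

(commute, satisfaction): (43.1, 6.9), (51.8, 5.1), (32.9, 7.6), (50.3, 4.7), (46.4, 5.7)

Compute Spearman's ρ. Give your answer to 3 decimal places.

-0.900

Rank commute: 2, 5, 1, 4, 3
Rank satisfaction: 4, 2, 5, 1, 3
d = rank(commute) − rank(satisfaction): -2, 3, -4, 3, 0; Σd² = 38
ρ = 1 − 6Σd² / [n(n²−1)] = 1 − 6×38 / (5×24) = 1 − 228/120 ≈ -0.900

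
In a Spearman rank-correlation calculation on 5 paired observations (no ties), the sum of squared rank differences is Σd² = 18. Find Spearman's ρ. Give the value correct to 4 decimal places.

ρ = 1 − 6Σd² / [n(n²−1)] = 1 − 6×18 / (5×24)
  = 1 − 108/120 = 1 − 0.90000 ≈ 0.1000

0.1000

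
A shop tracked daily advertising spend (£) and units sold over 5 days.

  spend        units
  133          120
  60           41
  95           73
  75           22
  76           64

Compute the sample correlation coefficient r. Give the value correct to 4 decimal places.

n = 5, Σx = 439, Σy = 320, Σx² = 41715, Σy² = 25990, Σxy = 31869
nΣxy − ΣxΣy = 159345 − 140480 = 18865
nΣx² − (Σx)² = 208575 − 192721 = 15854; nΣy² − (Σy)² = 129950 − 102400 = 27550
r = 18865 / √(15854 × 27550) = 18865 / 20899.2273 ≈ 0.9027

0.9027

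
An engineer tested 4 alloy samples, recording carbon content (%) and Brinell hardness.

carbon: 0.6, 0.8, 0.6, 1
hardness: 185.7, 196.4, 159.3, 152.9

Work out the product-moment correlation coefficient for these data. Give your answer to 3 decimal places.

-0.310

n = 4, Σx = 3, Σy = 694.3, Σx² = 2.36, Σy² = 121812.35, Σxy = 517.02
nΣxy − ΣxΣy = 2068.08 − 2082.9 = -14.82
nΣx² − (Σx)² = 9.44 − 9 = 0.44; nΣy² − (Σy)² = 487249.4 − 482052.49 = 5196.91
r = -14.82 / √(0.44 × 5196.91) = -14.82 / 47.8188 ≈ -0.310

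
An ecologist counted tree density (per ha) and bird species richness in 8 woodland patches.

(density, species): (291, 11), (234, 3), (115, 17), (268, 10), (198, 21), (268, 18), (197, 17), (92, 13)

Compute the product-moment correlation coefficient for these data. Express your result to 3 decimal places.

-0.275

n = 8, Σx = 1663, Σy = 110, Σx² = 382787, Σy² = 1742, Σxy = 22065
nΣxy − ΣxΣy = 176520 − 182930 = -6410
nΣx² − (Σx)² = 3062296 − 2765569 = 296727; nΣy² − (Σy)² = 13936 − 12100 = 1836
r = -6410 / √(296727 × 1836) = -6410 / 23340.7535 ≈ -0.275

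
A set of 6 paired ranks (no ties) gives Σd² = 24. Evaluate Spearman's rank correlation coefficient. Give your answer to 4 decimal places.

0.3143

ρ = 1 − 6Σd² / [n(n²−1)] = 1 − 6×24 / (6×35)
  = 1 − 144/210 = 1 − 0.68571 ≈ 0.3143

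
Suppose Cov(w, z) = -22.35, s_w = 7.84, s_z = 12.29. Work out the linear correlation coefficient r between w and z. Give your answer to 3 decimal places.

-0.232

r = Cov(w,z) / (s_w · s_z) = -22.35 / (7.84 × 12.29)
  = -22.35 / 96.3536 ≈ -0.232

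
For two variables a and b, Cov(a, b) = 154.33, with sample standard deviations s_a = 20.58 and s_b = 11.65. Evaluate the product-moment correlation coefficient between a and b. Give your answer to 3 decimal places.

0.644

r = Cov(a,b) / (s_a · s_b) = 154.33 / (20.58 × 11.65)
  = 154.33 / 239.7570 ≈ 0.644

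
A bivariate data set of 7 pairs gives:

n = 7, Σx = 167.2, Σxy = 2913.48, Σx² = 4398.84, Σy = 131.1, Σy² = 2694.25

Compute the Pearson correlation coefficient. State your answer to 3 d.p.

-0.700

r = (nΣxy − ΣxΣy) / √[(nΣx² − (Σx)²)(nΣy² − (Σy)²)]
Numerator: 7×2913.48 − 167.2×131.1 = -1525.56
Denominator: √[(30791.88 − 27955.84)(18859.75 − 17187.21)] = √[2836.04 × 1672.54] = 2177.9326
r = -1525.56 / 2177.9326 ≈ -0.700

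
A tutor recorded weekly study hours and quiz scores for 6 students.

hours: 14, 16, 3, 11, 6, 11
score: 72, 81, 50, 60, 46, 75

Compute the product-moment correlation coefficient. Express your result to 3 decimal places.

n = 6, Σx = 61, Σy = 384, Σx² = 739, Σy² = 25586, Σxy = 4215
nΣxy − ΣxΣy = 25290 − 23424 = 1866
nΣx² − (Σx)² = 4434 − 3721 = 713; nΣy² − (Σy)² = 153516 − 147456 = 6060
r = 1866 / √(713 × 6060) = 1866 / 2078.6486 ≈ 0.898

0.898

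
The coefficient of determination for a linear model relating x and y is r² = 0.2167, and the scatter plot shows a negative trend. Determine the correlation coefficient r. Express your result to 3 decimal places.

|r| = √0.2167 = 0.466
The association is negative, so r = −0.466.

-0.466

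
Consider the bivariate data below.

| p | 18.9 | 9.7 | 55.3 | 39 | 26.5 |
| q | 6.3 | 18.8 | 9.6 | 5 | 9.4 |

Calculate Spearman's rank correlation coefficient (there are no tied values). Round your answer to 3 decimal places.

-0.300

Rank p: 2, 1, 5, 4, 3
Rank q: 2, 5, 4, 1, 3
d = rank(p) − rank(q): 0, -4, 1, 3, 0; Σd² = 26
ρ = 1 − 6Σd² / [n(n²−1)] = 1 − 6×26 / (5×24) = 1 − 156/120 ≈ -0.300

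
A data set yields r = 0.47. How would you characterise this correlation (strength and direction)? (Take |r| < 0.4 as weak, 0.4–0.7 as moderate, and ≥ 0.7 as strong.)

r = 0.47 > 0 so the relationship is positive.
|r| = 0.47, which falls in the moderate range.

moderate positive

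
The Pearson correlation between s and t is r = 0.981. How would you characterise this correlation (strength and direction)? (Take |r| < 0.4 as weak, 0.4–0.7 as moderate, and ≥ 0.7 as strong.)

strong positive

r = 0.981 > 0 so the relationship is positive.
|r| = 0.981, which falls in the strong range.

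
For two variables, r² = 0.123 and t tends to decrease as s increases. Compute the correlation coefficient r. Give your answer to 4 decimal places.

-0.3507

|r| = √0.123 = 0.3507
The association is negative, so r = −0.3507.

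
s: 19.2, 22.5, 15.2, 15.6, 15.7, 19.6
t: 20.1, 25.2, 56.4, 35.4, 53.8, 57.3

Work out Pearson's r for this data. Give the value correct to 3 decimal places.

-0.529

n = 6, Σs = 107.8, Σt = 248.2, Σs² = 1979.94, Σt² = 11650.9, Σst = 4330.18
nΣst − ΣsΣt = 25981.08 − 26755.96 = -774.88
nΣs² − (Σs)² = 11879.64 − 11620.84 = 258.8; nΣt² − (Σt)² = 69905.4 − 61603.24 = 8302.16
r = -774.88 / √(258.8 × 8302.16) = -774.88 / 1465.8100 ≈ -0.529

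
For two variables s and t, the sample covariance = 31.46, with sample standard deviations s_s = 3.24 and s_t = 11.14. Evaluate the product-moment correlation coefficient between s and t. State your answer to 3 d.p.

0.872

r = Cov(s,t) / (s_s · s_t) = 31.46 / (3.24 × 11.14)
  = 31.46 / 36.0936 ≈ 0.872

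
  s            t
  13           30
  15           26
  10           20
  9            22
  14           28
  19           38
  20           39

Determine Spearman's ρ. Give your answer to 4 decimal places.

0.8214

Rank s: 3, 5, 2, 1, 4, 6, 7
Rank t: 5, 3, 1, 2, 4, 6, 7
d = rank(s) − rank(t): -2, 2, 1, -1, 0, 0, 0; Σd² = 10
ρ = 1 − 6Σd² / [n(n²−1)] = 1 − 6×10 / (7×48) = 1 − 60/336 ≈ 0.8214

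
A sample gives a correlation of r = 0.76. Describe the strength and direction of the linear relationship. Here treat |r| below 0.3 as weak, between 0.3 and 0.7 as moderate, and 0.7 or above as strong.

strong positive

r = 0.76 > 0 so the relationship is positive.
|r| = 0.76, which falls in the strong range.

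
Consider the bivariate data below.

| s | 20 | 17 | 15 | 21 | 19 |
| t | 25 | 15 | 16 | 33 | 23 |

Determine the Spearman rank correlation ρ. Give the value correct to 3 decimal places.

0.900

Rank s: 4, 2, 1, 5, 3
Rank t: 4, 1, 2, 5, 3
d = rank(s) − rank(t): 0, 1, -1, 0, 0; Σd² = 2
ρ = 1 − 6Σd² / [n(n²−1)] = 1 − 6×2 / (5×24) = 1 − 12/120 ≈ 0.900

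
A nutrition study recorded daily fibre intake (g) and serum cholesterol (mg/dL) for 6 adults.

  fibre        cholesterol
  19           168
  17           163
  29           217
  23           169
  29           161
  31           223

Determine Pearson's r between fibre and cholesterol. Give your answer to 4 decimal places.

0.6799

n = 6, Σx = 148, Σy = 1101, Σx² = 3822, Σy² = 206093, Σxy = 27725
nΣxy − ΣxΣy = 166350 − 162948 = 3402
nΣx² − (Σx)² = 22932 − 21904 = 1028; nΣy² − (Σy)² = 1236558 − 1212201 = 24357
r = 3402 / √(1028 × 24357) = 3402 / 5003.8981 ≈ 0.6799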